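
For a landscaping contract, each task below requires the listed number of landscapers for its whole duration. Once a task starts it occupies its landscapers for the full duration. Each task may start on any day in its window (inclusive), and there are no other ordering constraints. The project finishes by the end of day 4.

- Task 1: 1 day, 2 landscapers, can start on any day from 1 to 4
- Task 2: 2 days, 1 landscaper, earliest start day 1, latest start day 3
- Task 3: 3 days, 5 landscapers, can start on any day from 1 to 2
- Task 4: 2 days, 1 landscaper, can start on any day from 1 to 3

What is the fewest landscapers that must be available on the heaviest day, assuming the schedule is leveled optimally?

Early-start (Task 1@1, Task 2@1, Task 3@1, Task 4@1) gives peak 9: d1:9  d2:7  d3:5  d4:0.
Shift Task 3→2, Task 4→3.
Schedule Task 1@1, Task 2@1, Task 3@2, Task 4@3: d1:3  d2:6  d3:6  d4:6 — peak 6.
Total landscaper-days = 21 over 4 days ⇒ peak ≥ ⌈21/4⌉ = 6, so 6 is optimal.

6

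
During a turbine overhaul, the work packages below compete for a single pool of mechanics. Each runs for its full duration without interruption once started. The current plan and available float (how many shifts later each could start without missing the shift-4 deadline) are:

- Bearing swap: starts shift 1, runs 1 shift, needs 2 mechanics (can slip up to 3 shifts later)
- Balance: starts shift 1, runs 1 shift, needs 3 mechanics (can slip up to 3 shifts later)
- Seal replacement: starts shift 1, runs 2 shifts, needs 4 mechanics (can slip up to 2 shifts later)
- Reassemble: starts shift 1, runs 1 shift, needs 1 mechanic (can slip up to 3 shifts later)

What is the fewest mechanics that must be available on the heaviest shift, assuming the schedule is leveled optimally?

Early-start (Bearing swap@1, Balance@1, Seal replacement@1, Reassemble@1) gives peak 10: s1:10  s2:4  s3:0  s4:0.
Shift Balance→2, Seal replacement→3.
Schedule Bearing swap@1, Balance@2, Seal replacement@3, Reassemble@1: s1:3  s2:3  s3:4  s4:4 — peak 4.
Total mechanic-shifts = 14 over 4 shifts ⇒ peak ≥ ⌈14/4⌉ = 4, so 4 is optimal.

4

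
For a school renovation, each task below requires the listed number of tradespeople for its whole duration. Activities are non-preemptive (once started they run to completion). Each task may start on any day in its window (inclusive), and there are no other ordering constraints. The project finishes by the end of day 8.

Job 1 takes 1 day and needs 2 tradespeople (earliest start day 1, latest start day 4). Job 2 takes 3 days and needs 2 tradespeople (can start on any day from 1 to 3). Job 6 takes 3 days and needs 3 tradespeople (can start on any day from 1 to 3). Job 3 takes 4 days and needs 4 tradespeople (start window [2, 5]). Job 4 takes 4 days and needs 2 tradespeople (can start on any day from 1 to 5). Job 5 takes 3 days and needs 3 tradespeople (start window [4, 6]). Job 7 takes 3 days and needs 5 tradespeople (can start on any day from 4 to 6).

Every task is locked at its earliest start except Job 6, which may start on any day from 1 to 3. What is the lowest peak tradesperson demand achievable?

Job 6@1: d1:9  d2:11  d3:11  d4:14  d5:12  d6:8  d7:0  d8:0 → peak 14
Job 6@2: d1:6  d2:11  d3:11  d4:17  d5:12  d6:8  d7:0  d8:0 → peak 17
Job 6@3: d1:6  d2:8  d3:11  d4:17  d5:15  d6:8  d7:0  d8:0 → peak 17
Best is Job 6@1, peak 14.

14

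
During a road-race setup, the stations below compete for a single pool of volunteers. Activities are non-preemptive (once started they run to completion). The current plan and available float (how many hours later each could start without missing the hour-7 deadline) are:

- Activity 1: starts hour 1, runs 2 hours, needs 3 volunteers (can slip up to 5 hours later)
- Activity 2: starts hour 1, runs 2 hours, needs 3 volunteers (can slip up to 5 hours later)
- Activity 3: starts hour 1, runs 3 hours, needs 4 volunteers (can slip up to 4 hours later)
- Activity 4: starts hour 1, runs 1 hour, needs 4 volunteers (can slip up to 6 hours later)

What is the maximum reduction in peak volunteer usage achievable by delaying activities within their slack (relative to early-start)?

8

Early-start peak: h1:14  h2:10  h3:4  h4:0  h5:0  h6:0  h7:0 ⇒ 14.
Leveled (Activity 1@1, Activity 2@1, Activity 3@3, Activity 4@6): h1:6  h2:6  h3:4  h4:4  h5:4  h6:4  h7:0 ⇒ 6.
Reduction 14 − 6 = 8.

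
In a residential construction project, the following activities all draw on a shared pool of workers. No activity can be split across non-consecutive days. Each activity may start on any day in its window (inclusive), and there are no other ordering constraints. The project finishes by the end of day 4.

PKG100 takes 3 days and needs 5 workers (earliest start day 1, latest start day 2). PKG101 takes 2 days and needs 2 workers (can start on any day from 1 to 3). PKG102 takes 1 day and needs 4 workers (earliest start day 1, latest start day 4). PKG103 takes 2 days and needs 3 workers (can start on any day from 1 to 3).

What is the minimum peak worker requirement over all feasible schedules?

Early-start (PKG100@1, PKG101@1, PKG102@1, PKG103@1) gives peak 14: d1:14  d2:10  d3:5  d4:0.
Shift PKG102→4, PKG103→3.
Schedule PKG100@1, PKG101@1, PKG102@4, PKG103@3: d1:7  d2:7  d3:8  d4:7 — peak 8.
Total worker-days = 29 over 4 days ⇒ peak ≥ ⌈29/4⌉ = 8, so 8 is optimal.

8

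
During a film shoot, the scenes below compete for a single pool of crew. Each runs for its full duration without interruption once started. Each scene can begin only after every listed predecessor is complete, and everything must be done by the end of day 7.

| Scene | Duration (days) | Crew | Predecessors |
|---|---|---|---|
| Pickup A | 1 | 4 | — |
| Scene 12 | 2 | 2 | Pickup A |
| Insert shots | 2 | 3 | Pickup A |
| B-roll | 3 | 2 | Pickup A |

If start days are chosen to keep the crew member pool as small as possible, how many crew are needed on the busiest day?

4

Early-start (Pickup A@1, Scene 12@2, Insert shots@2, B-roll@2) gives peak 7: d1:4  d2:7  d3:7  d4:2  d5:0  d6:0  d7:0.
Shift Insert shots→5.
Schedule Pickup A@1, Scene 12@2, Insert shots@5, B-roll@2: d1:4  d2:4  d3:4  d4:2  d5:3  d6:3  d7:0 — peak 4.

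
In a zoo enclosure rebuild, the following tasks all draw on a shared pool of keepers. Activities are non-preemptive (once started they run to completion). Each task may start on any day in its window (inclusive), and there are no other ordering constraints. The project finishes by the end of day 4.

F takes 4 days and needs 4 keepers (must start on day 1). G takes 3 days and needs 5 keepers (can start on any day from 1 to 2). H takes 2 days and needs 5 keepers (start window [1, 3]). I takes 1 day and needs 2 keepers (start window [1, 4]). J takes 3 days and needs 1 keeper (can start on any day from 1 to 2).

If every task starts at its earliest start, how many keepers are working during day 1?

At early start, day 1 has: F, G, H, I, J.
Demand: 4 + 5 + 5 + 2 + 1 = 17.

17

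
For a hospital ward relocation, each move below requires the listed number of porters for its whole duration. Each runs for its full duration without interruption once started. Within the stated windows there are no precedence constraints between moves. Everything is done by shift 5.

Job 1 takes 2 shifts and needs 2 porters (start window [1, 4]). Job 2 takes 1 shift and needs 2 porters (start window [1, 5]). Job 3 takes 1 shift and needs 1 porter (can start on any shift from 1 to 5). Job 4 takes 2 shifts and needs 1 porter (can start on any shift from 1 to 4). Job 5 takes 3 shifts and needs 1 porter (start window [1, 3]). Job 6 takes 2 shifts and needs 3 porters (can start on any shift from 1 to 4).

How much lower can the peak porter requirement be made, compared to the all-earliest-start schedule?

6

Early-start peak: s1:10  s2:7  s3:1  s4:0  s5:0 ⇒ 10.
Leveled (Job 1@1, Job 2@1, Job 3@2, Job 4@2, Job 5@3, Job 6@4): s1:4  s2:4  s3:2  s4:4  s5:4 ⇒ 4.
Reduction 10 − 4 = 6.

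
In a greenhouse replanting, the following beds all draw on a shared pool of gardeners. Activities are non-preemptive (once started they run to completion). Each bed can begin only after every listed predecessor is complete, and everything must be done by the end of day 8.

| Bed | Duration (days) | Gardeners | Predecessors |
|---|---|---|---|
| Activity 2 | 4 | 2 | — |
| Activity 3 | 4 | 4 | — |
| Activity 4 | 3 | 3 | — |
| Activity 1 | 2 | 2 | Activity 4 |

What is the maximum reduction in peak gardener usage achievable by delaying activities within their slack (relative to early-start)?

Early-start peak: d1:9  d2:9  d3:9  d4:8  d5:2  d6:0  d7:0  d8:0 ⇒ 9.
Leveled (Activity 2@1, Activity 3@4, Activity 4@1, Activity 1@5): d1:5  d2:5  d3:5  d4:6  d5:6  d6:6  d7:4  d8:0 ⇒ 6.
Reduction 9 − 6 = 3.

3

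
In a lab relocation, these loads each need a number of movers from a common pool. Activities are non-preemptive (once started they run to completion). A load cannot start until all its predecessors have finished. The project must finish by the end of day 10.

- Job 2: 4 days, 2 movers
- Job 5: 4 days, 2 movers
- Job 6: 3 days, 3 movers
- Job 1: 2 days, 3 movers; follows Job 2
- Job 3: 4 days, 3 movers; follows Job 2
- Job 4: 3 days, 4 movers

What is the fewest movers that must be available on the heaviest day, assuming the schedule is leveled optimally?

Early-start (Job 2@1, Job 5@1, Job 6@1, Job 1@5, Job 3@5, Job 4@1) gives peak 11: d1:11  d2:11  d3:11  d4:4  d5:6  d6:6  d7:3  d8:3  d9:0  d10:0.
Shift Job 5→4, Job 6→8, Job 3→7.
Schedule Job 2@1, Job 5@4, Job 6@8, Job 1@5, Job 3@7, Job 4@1: d1:6  d2:6  d3:6  d4:4  d5:5  d6:5  d7:5  d8:6  d9:6  d10:6 — peak 6.
Total mover-days = 55 over 10 days ⇒ peak ≥ ⌈55/10⌉ = 6, so 6 is optimal.

6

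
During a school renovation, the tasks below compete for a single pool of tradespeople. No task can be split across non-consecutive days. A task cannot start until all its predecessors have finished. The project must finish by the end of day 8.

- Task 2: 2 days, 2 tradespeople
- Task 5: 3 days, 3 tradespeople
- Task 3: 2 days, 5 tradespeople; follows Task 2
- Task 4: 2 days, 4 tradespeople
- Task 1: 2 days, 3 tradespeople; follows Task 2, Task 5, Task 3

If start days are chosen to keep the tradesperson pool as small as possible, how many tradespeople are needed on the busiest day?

Early-start (Task 2@1, Task 5@1, Task 3@3, Task 4@1, Task 1@5) gives peak 9: d1:9  d2:9  d3:8  d4:5  d5:3  d6:3  d7:0  d8:0.
Shift Task 3→4, Task 4→6, Task 1→6.
Schedule Task 2@1, Task 5@1, Task 3@4, Task 4@6, Task 1@6: d1:5  d2:5  d3:3  d4:5  d5:5  d6:7  d7:7  d8:0 — peak 7.

7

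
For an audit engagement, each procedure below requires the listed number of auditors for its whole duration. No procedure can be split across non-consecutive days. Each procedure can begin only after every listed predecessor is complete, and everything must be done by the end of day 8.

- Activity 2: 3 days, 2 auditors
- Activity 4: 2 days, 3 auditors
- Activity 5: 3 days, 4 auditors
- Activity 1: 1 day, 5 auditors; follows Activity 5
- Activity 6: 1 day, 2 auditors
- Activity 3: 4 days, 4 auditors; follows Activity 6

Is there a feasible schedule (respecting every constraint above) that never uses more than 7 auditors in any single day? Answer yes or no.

yes

Schedule Activity 2@1, Activity 4@5, Activity 5@1, Activity 1@4, Activity 6@4, Activity 3@5: d1:6  d2:6  d3:6  d4:7  d5:7  d6:7  d7:4  d8:4 — peak 7 ≤ 7.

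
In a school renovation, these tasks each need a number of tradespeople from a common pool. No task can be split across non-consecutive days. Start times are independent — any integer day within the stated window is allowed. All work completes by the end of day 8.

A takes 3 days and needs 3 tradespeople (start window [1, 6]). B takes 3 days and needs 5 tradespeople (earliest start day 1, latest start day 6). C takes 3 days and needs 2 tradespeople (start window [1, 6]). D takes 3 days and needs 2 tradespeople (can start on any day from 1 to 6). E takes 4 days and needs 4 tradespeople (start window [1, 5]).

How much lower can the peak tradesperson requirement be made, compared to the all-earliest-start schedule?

Early-start peak: d1:16  d2:16  d3:16  d4:4  d5:0  d6:0  d7:0  d8:0 ⇒ 16.
Leveled (A@1, B@1, C@4, D@4, E@4): d1:8  d2:8  d3:8  d4:8  d5:8  d6:8  d7:4  d8:0 ⇒ 8.
Reduction 16 − 8 = 8.

8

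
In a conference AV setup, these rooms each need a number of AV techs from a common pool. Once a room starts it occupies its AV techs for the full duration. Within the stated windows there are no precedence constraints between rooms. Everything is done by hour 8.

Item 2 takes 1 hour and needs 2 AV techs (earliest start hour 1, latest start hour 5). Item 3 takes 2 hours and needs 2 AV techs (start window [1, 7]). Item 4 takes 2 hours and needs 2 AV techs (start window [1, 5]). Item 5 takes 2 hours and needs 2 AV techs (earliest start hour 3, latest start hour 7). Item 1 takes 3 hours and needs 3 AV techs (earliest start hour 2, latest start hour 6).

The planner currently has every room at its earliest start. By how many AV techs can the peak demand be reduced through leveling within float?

Early-start peak: h1:6  h2:7  h3:5  h4:5  h5:0  h6:0  h7:0  h8:0 ⇒ 7.
Leveled (Item 2@1, Item 3@1, Item 4@2, Item 5@3, Item 1@5): h1:4  h2:4  h3:4  h4:2  h5:3  h6:3  h7:3  h8:0 ⇒ 4.
Reduction 7 − 4 = 3.

3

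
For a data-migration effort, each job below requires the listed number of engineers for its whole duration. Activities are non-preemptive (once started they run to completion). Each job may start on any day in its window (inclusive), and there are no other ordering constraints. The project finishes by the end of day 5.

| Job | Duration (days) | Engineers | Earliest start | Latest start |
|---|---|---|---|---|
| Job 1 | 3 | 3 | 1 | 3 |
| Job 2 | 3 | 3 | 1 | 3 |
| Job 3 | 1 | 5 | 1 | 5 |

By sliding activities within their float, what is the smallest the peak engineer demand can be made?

6

Early-start (Job 1@1, Job 2@1, Job 3@1) gives peak 11: d1:11  d2:6  d3:6  d4:0  d5:0.
Shift Job 3→4.
Schedule Job 1@1, Job 2@1, Job 3@4: d1:6  d2:6  d3:6  d4:5  d5:0 — peak 6.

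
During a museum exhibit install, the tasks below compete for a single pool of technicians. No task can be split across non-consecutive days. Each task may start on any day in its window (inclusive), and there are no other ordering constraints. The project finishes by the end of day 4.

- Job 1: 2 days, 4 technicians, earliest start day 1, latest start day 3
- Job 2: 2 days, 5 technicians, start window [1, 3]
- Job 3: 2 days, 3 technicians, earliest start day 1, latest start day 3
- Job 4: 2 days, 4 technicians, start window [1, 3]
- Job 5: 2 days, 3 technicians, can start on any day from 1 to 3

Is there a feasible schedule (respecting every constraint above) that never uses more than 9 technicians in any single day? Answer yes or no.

no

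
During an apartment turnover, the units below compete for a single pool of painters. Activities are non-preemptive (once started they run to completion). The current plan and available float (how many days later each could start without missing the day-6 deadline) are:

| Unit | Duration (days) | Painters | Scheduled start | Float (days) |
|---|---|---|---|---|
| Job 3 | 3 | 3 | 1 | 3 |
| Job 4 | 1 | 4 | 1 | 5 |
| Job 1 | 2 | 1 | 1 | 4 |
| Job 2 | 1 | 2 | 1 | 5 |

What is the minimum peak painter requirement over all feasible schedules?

Early-start (Job 3@1, Job 4@1, Job 1@1, Job 2@1) gives peak 10: d1:10  d2:4  d3:3  d4:0  d5:0  d6:0.
Shift Job 4→4, Job 2→5.
Schedule Job 3@1, Job 4@4, Job 1@1, Job 2@5: d1:4  d2:4  d3:3  d4:4  d5:2  d6:0 — peak 4.

4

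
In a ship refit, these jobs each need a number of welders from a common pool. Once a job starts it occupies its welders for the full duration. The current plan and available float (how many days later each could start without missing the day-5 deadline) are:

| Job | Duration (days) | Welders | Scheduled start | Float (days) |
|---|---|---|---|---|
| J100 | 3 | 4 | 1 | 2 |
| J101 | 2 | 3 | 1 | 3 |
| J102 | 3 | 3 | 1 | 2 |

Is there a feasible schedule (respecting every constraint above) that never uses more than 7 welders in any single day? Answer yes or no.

yes

Schedule J100@1, J101@1, J102@3: d1:7  d2:7  d3:7  d4:3  d5:3 — peak 7 ≤ 7.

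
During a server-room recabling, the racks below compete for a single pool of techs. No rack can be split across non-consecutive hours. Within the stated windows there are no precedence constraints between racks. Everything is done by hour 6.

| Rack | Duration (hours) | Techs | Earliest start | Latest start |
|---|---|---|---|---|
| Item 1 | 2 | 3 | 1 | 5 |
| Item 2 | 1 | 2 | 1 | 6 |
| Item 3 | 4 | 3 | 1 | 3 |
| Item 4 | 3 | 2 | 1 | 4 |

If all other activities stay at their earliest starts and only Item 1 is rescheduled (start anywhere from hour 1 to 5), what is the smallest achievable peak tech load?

Item 1@1: h1:10  h2:8  h3:5  h4:3  h5:0  h6:0 → peak 10
Item 1@2: h1:7  h2:8  h3:8  h4:3  h5:0  h6:0 → peak 8
Item 1@3: h1:7  h2:5  h3:8  h4:6  h5:0  h6:0 → peak 8
Item 1@4: h1:7  h2:5  h3:5  h4:6  h5:3  h6:0 → peak 7
Item 1@5: h1:7  h2:5  h3:5  h4:3  h5:3  h6:3 → peak 7
Best is Item 1@4, peak 7.

7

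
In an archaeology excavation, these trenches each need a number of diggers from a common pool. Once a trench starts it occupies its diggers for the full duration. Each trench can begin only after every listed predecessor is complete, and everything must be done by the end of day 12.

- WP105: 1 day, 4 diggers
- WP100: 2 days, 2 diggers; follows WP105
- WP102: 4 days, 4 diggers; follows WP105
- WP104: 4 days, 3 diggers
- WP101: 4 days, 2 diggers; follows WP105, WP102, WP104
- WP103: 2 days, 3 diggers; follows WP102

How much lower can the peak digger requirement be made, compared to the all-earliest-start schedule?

2

Early-start peak: d1:7  d2:9  d3:9  d4:7  d5:4  d6:5  d7:5  d8:2  d9:2  d10:0  d11:0  d12:0 ⇒ 9.
Leveled (WP105@1, WP100@2, WP102@2, WP104@4, WP101@8, WP103@6): d1:4  d2:6  d3:6  d4:7  d5:7  d6:6  d7:6  d8:2  d9:2  d10:2  d11:2  d12:0 ⇒ 7.
Reduction 9 − 7 = 2.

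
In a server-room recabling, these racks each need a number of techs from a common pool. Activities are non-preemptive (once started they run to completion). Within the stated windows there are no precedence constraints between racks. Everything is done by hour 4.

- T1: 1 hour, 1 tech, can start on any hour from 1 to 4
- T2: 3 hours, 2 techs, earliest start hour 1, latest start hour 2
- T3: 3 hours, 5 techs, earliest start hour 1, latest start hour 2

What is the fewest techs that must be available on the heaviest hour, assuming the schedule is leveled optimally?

7

Early-start (T1@1, T2@1, T3@1) gives peak 8: h1:8  h2:7  h3:7  h4:0.
Shift T3→2.
Schedule T1@1, T2@1, T3@2: h1:3  h2:7  h3:7  h4:5 — peak 7.
No arrangement of the 16 feasible schedules does better.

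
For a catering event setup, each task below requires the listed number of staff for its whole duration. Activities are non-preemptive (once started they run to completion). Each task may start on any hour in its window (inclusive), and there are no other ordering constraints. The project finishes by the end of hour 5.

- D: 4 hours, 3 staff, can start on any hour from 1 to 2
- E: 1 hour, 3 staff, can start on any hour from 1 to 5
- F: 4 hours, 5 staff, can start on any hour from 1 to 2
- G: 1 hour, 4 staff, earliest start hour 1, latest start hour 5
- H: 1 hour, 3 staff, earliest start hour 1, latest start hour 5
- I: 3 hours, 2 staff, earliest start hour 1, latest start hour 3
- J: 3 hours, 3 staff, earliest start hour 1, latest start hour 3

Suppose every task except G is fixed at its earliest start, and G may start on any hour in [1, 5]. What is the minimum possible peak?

19

G@1: h1:23  h2:13  h3:13  h4:8  h5:0 → peak 23
G@2: h1:19  h2:17  h3:13  h4:8  h5:0 → peak 19
G@3: h1:19  h2:13  h3:17  h4:8  h5:0 → peak 19
G@4: h1:19  h2:13  h3:13  h4:12  h5:0 → peak 19
G@5: h1:19  h2:13  h3:13  h4:8  h5:4 → peak 19
Best is G@2, peak 19.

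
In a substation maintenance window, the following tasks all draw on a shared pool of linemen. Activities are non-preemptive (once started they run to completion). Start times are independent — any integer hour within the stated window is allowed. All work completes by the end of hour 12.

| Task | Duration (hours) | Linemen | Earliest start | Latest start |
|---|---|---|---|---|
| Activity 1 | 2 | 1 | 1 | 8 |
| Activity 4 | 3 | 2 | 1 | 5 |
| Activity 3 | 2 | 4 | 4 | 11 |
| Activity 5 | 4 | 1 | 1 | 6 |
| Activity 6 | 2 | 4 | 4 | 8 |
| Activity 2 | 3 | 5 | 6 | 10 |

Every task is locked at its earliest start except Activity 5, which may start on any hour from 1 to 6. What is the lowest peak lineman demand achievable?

Activity 5@1: h1:4  h2:4  h3:3  h4:9  h5:8  h6:5  h7:5  h8:5  h9:0  h10:0  h11:0  h12:0 → peak 9
Activity 5@2: h1:3  h2:4  h3:3  h4:9  h5:9  h6:5  h7:5  h8:5  h9:0  h10:0  h11:0  h12:0 → peak 9
Activity 5@3: h1:3  h2:3  h3:3  h4:9  h5:9  h6:6  h7:5  h8:5  h9:0  h10:0  h11:0  h12:0 → peak 9
Activity 5@4: h1:3  h2:3  h3:2  h4:9  h5:9  h6:6  h7:6  h8:5  h9:0  h10:0  h11:0  h12:0 → peak 9
Activity 5@5: h1:3  h2:3  h3:2  h4:8  h5:9  h6:6  h7:6  h8:6  h9:0  h10:0  h11:0  h12:0 → peak 9
Activity 5@6: h1:3  h2:3  h3:2  h4:8  h5:8  h6:6  h7:6  h8:6  h9:1  h10:0  h11:0  h12:0 → peak 8
Best is Activity 5@6, peak 8.

8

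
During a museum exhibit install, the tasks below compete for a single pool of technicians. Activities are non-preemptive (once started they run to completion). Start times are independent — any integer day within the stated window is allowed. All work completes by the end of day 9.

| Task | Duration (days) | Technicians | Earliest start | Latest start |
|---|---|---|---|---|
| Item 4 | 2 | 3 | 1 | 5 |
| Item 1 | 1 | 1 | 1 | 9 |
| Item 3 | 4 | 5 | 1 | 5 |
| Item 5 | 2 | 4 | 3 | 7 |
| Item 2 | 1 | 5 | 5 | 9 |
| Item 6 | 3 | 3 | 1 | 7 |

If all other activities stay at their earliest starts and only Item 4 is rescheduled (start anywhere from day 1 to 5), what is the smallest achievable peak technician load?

Item 4@1: d1:12  d2:11  d3:12  d4:9  d5:5  d6:0  d7:0  d8:0  d9:0 → peak 12
Item 4@2: d1:9  d2:11  d3:15  d4:9  d5:5  d6:0  d7:0  d8:0  d9:0 → peak 15
Item 4@3: d1:9  d2:8  d3:15  d4:12  d5:5  d6:0  d7:0  d8:0  d9:0 → peak 15
Item 4@4: d1:9  d2:8  d3:12  d4:12  d5:8  d6:0  d7:0  d8:0  d9:0 → peak 12
Item 4@5: d1:9  d2:8  d3:12  d4:9  d5:8  d6:3  d7:0  d8:0  d9:0 → peak 12
Best is Item 4@1, peak 12.

12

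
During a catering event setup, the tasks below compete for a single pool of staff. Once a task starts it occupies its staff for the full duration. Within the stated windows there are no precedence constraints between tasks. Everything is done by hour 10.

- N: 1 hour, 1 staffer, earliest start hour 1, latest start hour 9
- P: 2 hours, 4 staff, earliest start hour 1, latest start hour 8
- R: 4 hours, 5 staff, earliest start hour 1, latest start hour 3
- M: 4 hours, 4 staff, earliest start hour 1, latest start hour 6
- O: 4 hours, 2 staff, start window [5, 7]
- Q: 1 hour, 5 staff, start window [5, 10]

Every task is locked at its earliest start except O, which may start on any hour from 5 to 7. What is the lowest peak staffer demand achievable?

14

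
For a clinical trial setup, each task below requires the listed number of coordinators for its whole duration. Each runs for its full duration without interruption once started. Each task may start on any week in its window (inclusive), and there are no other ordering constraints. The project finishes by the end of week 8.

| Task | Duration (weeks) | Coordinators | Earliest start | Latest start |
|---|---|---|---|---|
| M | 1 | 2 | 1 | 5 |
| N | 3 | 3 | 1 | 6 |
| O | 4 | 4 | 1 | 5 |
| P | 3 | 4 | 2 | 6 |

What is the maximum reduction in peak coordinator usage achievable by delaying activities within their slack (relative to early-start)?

Early-start peak: w1:9  w2:11  w3:11  w4:8  w5:0  w6:0  w7:0  w8:0 ⇒ 11.
Leveled (M@1, N@1, O@2, P@6): w1:5  w2:7  w3:7  w4:4  w5:4  w6:4  w7:4  w8:4 ⇒ 7.
Reduction 11 − 7 = 4.

4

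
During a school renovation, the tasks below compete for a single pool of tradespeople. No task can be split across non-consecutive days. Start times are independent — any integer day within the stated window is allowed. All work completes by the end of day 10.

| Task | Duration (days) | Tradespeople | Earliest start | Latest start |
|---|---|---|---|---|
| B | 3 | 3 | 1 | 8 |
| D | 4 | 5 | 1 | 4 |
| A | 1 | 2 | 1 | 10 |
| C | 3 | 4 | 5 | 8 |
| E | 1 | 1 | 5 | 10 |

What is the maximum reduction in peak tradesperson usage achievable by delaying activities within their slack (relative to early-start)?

Early-start peak: d1:10  d2:8  d3:8  d4:5  d5:5  d6:4  d7:4  d8:0  d9:0  d10:0 ⇒ 10.
Leveled (B@1, D@4, A@1, C@8, E@8): d1:5  d2:3  d3:3  d4:5  d5:5  d6:5  d7:5  d8:5  d9:4  d10:4 ⇒ 5.
Reduction 10 − 5 = 5.

5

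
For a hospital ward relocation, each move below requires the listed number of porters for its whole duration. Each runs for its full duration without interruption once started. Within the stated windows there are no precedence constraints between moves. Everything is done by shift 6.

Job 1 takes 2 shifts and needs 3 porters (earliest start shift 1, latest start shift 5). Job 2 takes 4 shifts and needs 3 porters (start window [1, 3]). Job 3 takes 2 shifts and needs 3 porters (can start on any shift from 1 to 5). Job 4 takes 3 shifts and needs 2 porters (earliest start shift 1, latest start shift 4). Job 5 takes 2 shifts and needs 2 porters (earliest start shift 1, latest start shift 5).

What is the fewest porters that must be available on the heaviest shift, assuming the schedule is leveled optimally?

Early-start (Job 1@1, Job 2@1, Job 3@1, Job 4@1, Job 5@1) gives peak 13: s1:13  s2:13  s3:5  s4:3  s5:0  s6:0.
Shift Job 3→5, Job 4→3, Job 5→3.
Schedule Job 1@1, Job 2@1, Job 3@5, Job 4@3, Job 5@3: s1:6  s2:6  s3:7  s4:7  s5:5  s6:3 — peak 7.

7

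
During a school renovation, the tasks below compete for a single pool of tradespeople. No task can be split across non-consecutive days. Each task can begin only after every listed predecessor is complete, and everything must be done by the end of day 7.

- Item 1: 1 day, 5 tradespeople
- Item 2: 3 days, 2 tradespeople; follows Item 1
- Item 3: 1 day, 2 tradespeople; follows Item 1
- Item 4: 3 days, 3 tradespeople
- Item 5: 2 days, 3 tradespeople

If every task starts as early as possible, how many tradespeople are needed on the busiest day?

11

Early-start schedule: Item 1@1, Item 2@2, Item 3@2, Item 4@1, Item 5@1.
Load per day: day 1: 11, day 2: 10, day 3: 5, day 4: 2, day 5: 0, day 6: 0, day 7: 0.
Peak is 11.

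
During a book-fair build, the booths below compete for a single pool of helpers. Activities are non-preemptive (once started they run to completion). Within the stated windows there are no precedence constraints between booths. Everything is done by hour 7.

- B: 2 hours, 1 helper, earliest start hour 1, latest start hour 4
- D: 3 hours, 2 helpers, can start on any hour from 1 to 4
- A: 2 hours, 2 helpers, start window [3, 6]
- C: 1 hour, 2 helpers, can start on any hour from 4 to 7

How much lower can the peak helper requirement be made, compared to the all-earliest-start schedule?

1

Early-start peak: h1:3  h2:3  h3:4  h4:4  h5:0  h6:0  h7:0 ⇒ 4.
Leveled (B@1, D@1, A@4, C@6): h1:3  h2:3  h3:2  h4:2  h5:2  h6:2  h7:0 ⇒ 3.
Reduction 4 − 3 = 1.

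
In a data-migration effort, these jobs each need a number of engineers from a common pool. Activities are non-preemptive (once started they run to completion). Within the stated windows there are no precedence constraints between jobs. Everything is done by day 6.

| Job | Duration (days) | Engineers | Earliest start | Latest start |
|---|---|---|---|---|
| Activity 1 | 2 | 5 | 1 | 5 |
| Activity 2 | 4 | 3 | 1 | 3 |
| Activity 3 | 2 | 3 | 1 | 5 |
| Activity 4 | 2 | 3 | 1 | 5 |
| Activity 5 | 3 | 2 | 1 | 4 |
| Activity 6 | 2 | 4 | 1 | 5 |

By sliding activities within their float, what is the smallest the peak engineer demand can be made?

9

Early-start (Activity 1@1, Activity 2@1, Activity 3@1, Activity 4@1, Activity 5@1, Activity 6@1) gives peak 20: d1:20  d2:20  d3:5  d4:3  d5:0  d6:0.
Shift Activity 3→3, Activity 4→5, Activity 5→3, Activity 6→5.
Schedule Activity 1@1, Activity 2@1, Activity 3@3, Activity 4@5, Activity 5@3, Activity 6@5: d1:8  d2:8  d3:8  d4:8  d5:9  d6:7 — peak 9.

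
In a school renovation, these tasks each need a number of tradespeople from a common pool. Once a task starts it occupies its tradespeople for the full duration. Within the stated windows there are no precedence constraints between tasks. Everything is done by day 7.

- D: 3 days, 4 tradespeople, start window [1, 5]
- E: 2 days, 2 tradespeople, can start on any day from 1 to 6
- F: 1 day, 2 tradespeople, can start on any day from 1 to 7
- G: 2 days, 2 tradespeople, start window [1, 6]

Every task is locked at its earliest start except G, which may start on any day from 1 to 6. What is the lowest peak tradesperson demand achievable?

8

G@1: d1:10  d2:8  d3:4  d4:0  d5:0  d6:0  d7:0 → peak 10
G@2: d1:8  d2:8  d3:6  d4:0  d5:0  d6:0  d7:0 → peak 8
G@3: d1:8  d2:6  d3:6  d4:2  d5:0  d6:0  d7:0 → peak 8
G@4: d1:8  d2:6  d3:4  d4:2  d5:2  d6:0  d7:0 → peak 8
G@5: d1:8  d2:6  d3:4  d4:0  d5:2  d6:2  d7:0 → peak 8
G@6: d1:8  d2:6  d3:4  d4:0  d5:0  d6:2  d7:2 → peak 8
Best is G@2, peak 8.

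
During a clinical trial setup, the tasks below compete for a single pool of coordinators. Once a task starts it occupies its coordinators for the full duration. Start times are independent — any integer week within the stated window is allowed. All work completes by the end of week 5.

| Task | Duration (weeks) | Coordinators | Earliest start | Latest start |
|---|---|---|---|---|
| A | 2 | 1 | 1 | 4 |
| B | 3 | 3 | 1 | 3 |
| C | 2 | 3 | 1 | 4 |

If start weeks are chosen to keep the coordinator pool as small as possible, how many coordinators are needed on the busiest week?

4

Early-start (A@1, B@1, C@1) gives peak 7: w1:7  w2:7  w3:3  w4:0  w5:0.
Shift C→4.
Schedule A@1, B@1, C@4: w1:4  w2:4  w3:3  w4:3  w5:3 — peak 4.
Total coordinator-weeks = 17 over 5 weeks ⇒ peak ≥ ⌈17/5⌉ = 4, so 4 is optimal.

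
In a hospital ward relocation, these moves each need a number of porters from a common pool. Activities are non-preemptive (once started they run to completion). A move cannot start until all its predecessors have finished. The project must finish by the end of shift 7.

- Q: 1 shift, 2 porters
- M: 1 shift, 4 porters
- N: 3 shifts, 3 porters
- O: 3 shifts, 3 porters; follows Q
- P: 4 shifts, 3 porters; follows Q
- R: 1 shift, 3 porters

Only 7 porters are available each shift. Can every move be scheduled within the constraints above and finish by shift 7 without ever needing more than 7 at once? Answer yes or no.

yes

Schedule Q@1, M@1, N@2, O@5, P@2, R@6: s1:6  s2:6  s3:6  s4:6  s5:6  s6:6  s7:3 — peak 6 ≤ 7.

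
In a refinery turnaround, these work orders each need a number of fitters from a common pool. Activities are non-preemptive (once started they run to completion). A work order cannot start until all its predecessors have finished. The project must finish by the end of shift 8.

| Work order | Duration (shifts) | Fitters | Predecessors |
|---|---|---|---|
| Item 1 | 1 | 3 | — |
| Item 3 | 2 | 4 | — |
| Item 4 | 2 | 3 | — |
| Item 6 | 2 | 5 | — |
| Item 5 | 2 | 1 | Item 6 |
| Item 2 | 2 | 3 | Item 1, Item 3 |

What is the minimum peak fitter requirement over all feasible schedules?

Early-start (Item 1@1, Item 3@1, Item 4@1, Item 6@1, Item 5@3, Item 2@3) gives peak 15: s1:15  s2:12  s3:4  s4:4  s5:0  s6:0  s7:0  s8:0.
Shift Item 3→3, Item 6→5, Item 5→7, Item 2→7.
Schedule Item 1@1, Item 3@3, Item 4@1, Item 6@5, Item 5@7, Item 2@7: s1:6  s2:3  s3:4  s4:4  s5:5  s6:5  s7:4  s8:4 — peak 6.

6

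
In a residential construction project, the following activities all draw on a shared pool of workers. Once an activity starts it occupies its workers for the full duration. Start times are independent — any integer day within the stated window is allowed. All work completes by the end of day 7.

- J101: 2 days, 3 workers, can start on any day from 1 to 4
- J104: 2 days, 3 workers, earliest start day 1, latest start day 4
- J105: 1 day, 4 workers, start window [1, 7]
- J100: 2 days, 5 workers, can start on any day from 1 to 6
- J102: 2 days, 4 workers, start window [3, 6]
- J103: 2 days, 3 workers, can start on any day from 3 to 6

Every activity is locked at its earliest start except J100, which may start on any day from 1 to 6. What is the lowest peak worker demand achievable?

10

J100@1: d1:15  d2:11  d3:7  d4:7  d5:0  d6:0  d7:0 → peak 15
J100@2: d1:10  d2:11  d3:12  d4:7  d5:0  d6:0  d7:0 → peak 12
J100@3: d1:10  d2:6  d3:12  d4:12  d5:0  d6:0  d7:0 → peak 12
J100@4: d1:10  d2:6  d3:7  d4:12  d5:5  d6:0  d7:0 → peak 12
J100@5: d1:10  d2:6  d3:7  d4:7  d5:5  d6:5  d7:0 → peak 10
J100@6: d1:10  d2:6  d3:7  d4:7  d5:0  d6:5  d7:5 → peak 10
Best is J100@5, peak 10.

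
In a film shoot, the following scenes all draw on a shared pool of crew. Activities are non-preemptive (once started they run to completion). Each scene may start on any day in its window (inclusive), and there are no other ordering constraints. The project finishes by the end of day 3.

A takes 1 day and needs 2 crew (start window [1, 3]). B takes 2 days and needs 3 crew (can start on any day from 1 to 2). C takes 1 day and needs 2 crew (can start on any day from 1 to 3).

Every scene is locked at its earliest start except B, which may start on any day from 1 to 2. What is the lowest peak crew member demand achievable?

4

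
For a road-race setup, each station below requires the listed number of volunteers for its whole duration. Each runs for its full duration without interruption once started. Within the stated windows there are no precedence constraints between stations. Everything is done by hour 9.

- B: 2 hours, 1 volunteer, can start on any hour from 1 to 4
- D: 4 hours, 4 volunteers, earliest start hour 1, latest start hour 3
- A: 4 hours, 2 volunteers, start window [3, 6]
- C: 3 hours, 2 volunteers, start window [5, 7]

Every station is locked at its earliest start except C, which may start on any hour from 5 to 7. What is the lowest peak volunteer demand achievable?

C@5: h1:5  h2:5  h3:6  h4:6  h5:4  h6:4  h7:2  h8:0  h9:0 → peak 6
C@6: h1:5  h2:5  h3:6  h4:6  h5:2  h6:4  h7:2  h8:2  h9:0 → peak 6
C@7: h1:5  h2:5  h3:6  h4:6  h5:2  h6:2  h7:2  h8:2  h9:2 → peak 6
Best is C@5, peak 6.

6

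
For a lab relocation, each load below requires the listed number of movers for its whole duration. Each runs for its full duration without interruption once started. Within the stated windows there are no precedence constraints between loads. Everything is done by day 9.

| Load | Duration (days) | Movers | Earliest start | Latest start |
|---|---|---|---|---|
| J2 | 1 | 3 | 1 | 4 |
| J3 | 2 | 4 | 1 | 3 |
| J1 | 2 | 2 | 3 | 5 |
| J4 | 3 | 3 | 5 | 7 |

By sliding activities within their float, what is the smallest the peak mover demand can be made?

4

Early-start (J2@1, J3@1, J1@3, J4@5) gives peak 7: d1:7  d2:4  d3:2  d4:2  d5:3  d6:3  d7:3  d8:0  d9:0.
Shift J3→2, J1→4, J4→6.
Schedule J2@1, J3@2, J1@4, J4@6: d1:3  d2:4  d3:4  d4:2  d5:2  d6:3  d7:3  d8:3  d9:0 — peak 4.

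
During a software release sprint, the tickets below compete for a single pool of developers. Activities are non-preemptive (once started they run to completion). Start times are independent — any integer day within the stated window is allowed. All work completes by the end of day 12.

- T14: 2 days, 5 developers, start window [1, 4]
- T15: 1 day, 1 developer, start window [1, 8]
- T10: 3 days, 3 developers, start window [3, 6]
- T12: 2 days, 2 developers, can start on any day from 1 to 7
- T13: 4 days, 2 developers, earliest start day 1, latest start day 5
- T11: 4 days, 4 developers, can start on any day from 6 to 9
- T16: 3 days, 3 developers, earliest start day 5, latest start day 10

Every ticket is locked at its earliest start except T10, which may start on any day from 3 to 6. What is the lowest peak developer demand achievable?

T10@3: d1:10  d2:9  d3:5  d4:5  d5:6  d6:7  d7:7  d8:4  d9:4  d10:0  d11:0  d12:0 → peak 10
T10@4: d1:10  d2:9  d3:2  d4:5  d5:6  d6:10  d7:7  d8:4  d9:4  d10:0  d11:0  d12:0 → peak 10
T10@5: d1:10  d2:9  d3:2  d4:2  d5:6  d6:10  d7:10  d8:4  d9:4  d10:0  d11:0  d12:0 → peak 10
T10@6: d1:10  d2:9  d3:2  d4:2  d5:3  d6:10  d7:10  d8:7  d9:4  d10:0  d11:0  d12:0 → peak 10
Best is T10@3, peak 10.

10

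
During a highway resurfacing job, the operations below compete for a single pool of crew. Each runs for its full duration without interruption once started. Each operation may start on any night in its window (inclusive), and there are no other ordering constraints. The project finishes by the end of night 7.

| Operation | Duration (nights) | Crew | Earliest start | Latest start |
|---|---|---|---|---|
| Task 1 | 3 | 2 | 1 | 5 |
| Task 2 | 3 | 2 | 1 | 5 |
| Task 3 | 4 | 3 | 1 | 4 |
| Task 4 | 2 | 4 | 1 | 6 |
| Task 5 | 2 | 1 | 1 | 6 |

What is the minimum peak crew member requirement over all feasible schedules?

Early-start (Task 1@1, Task 2@1, Task 3@1, Task 4@1, Task 5@1) gives peak 12: n1:12  n2:12  n3:7  n4:3  n5:0  n6:0  n7:0.
Shift Task 2→3, Task 3→4, Task 5→3.
Schedule Task 1@1, Task 2@3, Task 3@4, Task 4@1, Task 5@3: n1:6  n2:6  n3:5  n4:6  n5:5  n6:3  n7:3 — peak 6.

6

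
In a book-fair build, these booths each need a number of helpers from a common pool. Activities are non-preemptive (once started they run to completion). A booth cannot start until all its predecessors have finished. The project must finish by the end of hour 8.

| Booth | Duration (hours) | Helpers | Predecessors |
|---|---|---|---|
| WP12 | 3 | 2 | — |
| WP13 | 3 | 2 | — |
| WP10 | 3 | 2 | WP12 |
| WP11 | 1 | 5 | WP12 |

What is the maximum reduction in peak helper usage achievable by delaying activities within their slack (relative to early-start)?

Early-start peak: h1:4  h2:4  h3:4  h4:7  h5:2  h6:2  h7:0  h8:0 ⇒ 7.
Leveled (WP12@1, WP13@1, WP10@4, WP11@7): h1:4  h2:4  h3:4  h4:2  h5:2  h6:2  h7:5  h8:0 ⇒ 5.
Reduction 7 − 5 = 2.

2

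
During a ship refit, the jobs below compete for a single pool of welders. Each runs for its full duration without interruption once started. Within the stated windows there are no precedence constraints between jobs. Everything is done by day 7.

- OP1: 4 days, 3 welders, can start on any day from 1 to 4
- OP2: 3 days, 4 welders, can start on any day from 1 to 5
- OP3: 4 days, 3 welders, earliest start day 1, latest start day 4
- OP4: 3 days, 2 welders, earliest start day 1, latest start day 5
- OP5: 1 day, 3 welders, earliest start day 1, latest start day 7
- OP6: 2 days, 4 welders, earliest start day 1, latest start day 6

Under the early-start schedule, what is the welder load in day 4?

At early start, day 4 has: OP1, OP3.
Demand: 3 + 3 = 6.

6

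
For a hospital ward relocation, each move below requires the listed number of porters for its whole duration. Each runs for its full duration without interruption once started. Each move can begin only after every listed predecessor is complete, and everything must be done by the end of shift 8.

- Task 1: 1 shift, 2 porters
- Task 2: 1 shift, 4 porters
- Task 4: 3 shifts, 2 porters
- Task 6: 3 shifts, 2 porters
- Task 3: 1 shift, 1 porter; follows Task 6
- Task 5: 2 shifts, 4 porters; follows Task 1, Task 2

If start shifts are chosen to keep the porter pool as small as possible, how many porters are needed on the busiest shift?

Early-start (Task 1@1, Task 2@1, Task 4@1, Task 6@1, Task 3@4, Task 5@2) gives peak 10: s1:10  s2:8  s3:8  s4:1  s5:0  s6:0  s7:0  s8:0.
Shift Task 2→2, Task 4→3, Task 6→3, Task 3→6, Task 5→7.
Schedule Task 1@1, Task 2@2, Task 4@3, Task 6@3, Task 3@6, Task 5@7: s1:2  s2:4  s3:4  s4:4  s5:4  s6:1  s7:4  s8:4 — peak 4.
Total porter-shifts = 27 over 8 shifts ⇒ peak ≥ ⌈27/8⌉ = 4, so 4 is optimal.

4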